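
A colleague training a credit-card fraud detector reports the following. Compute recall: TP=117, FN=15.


Recall = TP/(TP+FN)
= 117/(117+15)
= 117/132 = 88.64%

88.64%


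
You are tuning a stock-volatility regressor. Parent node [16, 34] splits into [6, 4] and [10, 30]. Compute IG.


Parent = [16, 34], H_parent = 0.9044
H_left = 0.971 (n=10), H_right = 0.8113 (n=40)
H_children = (10/50)·0.971 + (40/50)·0.8113 = 0.8432
IG = 0.9044 - 0.8432 = 0.0612

0.0612


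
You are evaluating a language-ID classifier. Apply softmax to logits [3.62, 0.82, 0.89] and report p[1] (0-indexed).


Exponentials: e^3.62=37.3376, e^0.82=2.2705, e^0.89=2.4351
Sum = 42.0432
Softmax = [0.8881, 0.054, 0.0579]
p[1] = 2.2705/42.0432 = 0.054

0.054


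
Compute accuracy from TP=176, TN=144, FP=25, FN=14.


Accuracy = (TP+TN)/(TP+TN+FP+FN)
= (176+144)/(359)
= 320/359 = 89.14%

89.14%


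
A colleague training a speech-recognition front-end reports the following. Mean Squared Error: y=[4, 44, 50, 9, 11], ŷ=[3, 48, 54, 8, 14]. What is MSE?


Squared errors: (4-3)²=1, (44-48)²=16, (50-54)²=16, (9-8)²=1, (11-14)²=9
Sum = 43
MSE = 43/5 = 43/5

43/5


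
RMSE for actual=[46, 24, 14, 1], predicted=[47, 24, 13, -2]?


MSE = 11/4 = 2.75
RMSE = √(11/4) = 1.6583

1.6583


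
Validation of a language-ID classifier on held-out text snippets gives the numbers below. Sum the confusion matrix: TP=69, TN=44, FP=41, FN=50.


Total = TP + TN + FP + FN
= 69 + 44 + 41 + 50
= 204
(Predicted positive: 110, predicted negative: 94)

204


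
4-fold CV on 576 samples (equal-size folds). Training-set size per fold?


Fold size = 576/4 = 144
Training per fold = 576 - 144 = 432

432


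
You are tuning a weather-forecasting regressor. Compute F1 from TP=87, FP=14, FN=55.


Precision = 87/101 = 0.8614
Recall = 87/142 = 0.6127
F1 = 2·P·R/(P+R) = 2·TP/(2·TP+FP+FN) = 174/(174+14+55) = 174/243 = 0.716

0.716


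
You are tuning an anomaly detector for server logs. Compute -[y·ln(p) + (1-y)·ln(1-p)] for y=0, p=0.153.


BCE = -[y·ln(p) + (1-y)·ln(1-p)]
= -0 - 1·ln(1-0.153)
= -ln(0.847) = 0.1661

0.1661


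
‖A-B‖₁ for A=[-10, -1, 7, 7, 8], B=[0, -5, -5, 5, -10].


d = |-10-0| + |-1+ 5| + |7+ 5| + |7-5| + |8+ 10|
  = 10 + 4 + 12 + 2 + 18
  = 46

46


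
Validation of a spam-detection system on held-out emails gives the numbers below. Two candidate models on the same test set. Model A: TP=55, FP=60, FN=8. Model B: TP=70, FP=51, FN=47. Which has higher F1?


Model A: P=55/115=0.4783, R=55/63=0.873, F1=2PR/(P+R)=2TP/(2TP+FP+FN)=110/178=0.618
Model B: P=70/121=0.5785, R=70/117=0.5983, F1=2PR/(P+R)=2TP/(2TP+FP+FN)=140/238=0.5882
0.618 > 0.5882 → Model A

Model A


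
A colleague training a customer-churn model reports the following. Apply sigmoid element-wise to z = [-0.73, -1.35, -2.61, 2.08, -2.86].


σ(-0.73) = 1/(1+e^0.73) = 0.3252
σ(-1.35) = 1/(1+e^1.35) = 0.2059
σ(-2.61) = 1/(1+e^2.61) = 0.0685
σ(2.08) = 1/(1+e^-2.08) = 0.8889
σ(-2.86) = 1/(1+e^2.86) = 0.0542
result = [0.3252, 0.2059, 0.0685, 0.8889, 0.0542]

[0.3252, 0.2059, 0.0685, 0.8889, 0.0542]


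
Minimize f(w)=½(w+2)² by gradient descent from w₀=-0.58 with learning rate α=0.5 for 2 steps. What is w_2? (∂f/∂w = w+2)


step 1: grad = -0.58+2 = 1.42; w = -0.58 - 0.5·(1.42) = -1.29
step 2: grad = -1.29+2 = 0.71; w = -1.29 - 0.5·(0.71) = -1.645

-1.645


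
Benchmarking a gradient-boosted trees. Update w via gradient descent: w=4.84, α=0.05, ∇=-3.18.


w_new = w - α·∇
= 4.84 - 0.05·-3.18
= 4.84 + 0.159
= 4.999

4.999


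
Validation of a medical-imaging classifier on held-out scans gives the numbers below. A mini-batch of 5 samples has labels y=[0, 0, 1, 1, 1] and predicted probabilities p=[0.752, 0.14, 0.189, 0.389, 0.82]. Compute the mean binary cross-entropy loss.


L[0] = -ln(1-0.752) = -ln(0.248) = 1.3943
L[1] = -ln(1-0.14) = -ln(0.86) = 0.1508
L[2] = -ln(0.189) = 1.666
L[3] = -ln(0.389) = 0.9442
L[4] = -ln(0.82) = 0.1985
mean = (1.3943 + 0.1508 + 1.666 + 0.9442 + 0.1985)/5 = 0.8708

0.8708


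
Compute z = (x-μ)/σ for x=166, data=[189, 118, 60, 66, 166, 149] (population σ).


μ = 124.6667, σ = 48.4894
z = (166 - 124.6667)/48.4894 = 0.8524

0.8524


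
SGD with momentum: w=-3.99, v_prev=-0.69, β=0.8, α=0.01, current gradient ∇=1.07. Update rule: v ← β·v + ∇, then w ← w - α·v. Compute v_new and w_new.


v_new = 0.8·-0.69 + 1.07 = -0.552 + 1.07 = 0.518
w_new = -3.99 - 0.01·0.518 = -3.99 - 0.00518 = -3.99518

v_new=0.518, w_new=-3.99518


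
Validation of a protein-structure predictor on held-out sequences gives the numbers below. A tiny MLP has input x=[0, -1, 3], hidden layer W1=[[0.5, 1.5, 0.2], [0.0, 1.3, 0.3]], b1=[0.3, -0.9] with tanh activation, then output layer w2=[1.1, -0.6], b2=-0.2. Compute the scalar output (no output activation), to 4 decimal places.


z1[0] = (0.5)·(0) + (1.5)·(-1) + (0.2)·(3) + 0.3 = -0.6
z1[1] = (0.0)·(0) + (1.3)·(-1) + (0.3)·(3) - 0.9 = -1.3
h = tanh(z1) = [-0.537, -0.8617]
output = (1.1)·(-0.537) + (-0.6)·(-0.8617) - 0.2 = -0.2737

-0.2737


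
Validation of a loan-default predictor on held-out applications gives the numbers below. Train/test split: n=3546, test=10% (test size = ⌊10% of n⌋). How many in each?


Test = ⌊3546·10/100⌋ = 354
Train = 3546 - 354 = 3192

Train: 3192, Test: 354


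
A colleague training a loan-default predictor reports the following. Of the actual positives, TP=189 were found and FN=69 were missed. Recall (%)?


Recall = TP/(TP+FN)
= 189/(189+69)
= 189/258 = 73.26%

73.26%


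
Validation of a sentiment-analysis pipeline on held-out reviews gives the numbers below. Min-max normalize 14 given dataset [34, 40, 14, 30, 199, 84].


min=14, max=199
(14-14)/(199-14) = 0/185 = 0.0

0.0


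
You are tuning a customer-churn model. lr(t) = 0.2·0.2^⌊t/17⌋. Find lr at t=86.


n_drops = ⌊86/17⌋ = 5
lr = 0.2·0.2^5 = 0.2·0.00032 = 0.000064

0.000064


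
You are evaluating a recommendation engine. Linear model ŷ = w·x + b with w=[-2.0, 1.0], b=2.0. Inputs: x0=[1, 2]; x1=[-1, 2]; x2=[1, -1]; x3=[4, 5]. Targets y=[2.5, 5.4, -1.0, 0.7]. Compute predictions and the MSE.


ŷ0 = (-2.0)·(1) + (1.0)·(2) + 2.0 = 2.0
ŷ1 = (-2.0)·(-1) + (1.0)·(2) + 2.0 = 6.0
ŷ2 = (-2.0)·(1) + (1.0)·(-1) + 2.0 = -1.0
ŷ3 = (-2.0)·(4) + (1.0)·(5) + 2.0 = -1.0
errors² = [0.25, 0.36, 0.0, 2.89]
MSE = 3.5000/4 = 0.875

0.875


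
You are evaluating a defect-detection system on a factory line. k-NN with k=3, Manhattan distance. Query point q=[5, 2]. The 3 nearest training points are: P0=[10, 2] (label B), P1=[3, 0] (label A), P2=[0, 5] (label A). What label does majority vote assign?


d(q,P0) = 5  (label B)
d(q,P1) = 4  (label A)
d(q,P2) = 8  (label A)
Votes: A=2, B=1
Majority → A

A


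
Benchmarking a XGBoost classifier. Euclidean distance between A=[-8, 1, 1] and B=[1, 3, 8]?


d = √((-8-1)² + (1-3)² + (1-8)²)
  = √(81 + 4 + 49)
  = √134 = 11.5758

11.5758


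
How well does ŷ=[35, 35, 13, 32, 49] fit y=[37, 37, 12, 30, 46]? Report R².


ȳ = 32.4
SS_res = Σ(y-ŷ)² = 22
SS_tot = Σ(y-ȳ)² = 649.2
R² = 1 - SS_res/SS_tot = 1 - 0.0339 = 0.9661

0.9661


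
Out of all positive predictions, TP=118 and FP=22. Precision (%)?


Precision = TP/(TP+FP)
= 118/(118+22)
= 118/140 = 84.29%

84.29%


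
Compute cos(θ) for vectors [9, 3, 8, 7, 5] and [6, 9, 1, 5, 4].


A·B = 9·6 + 3·9 + 8·1 + 7·5 + 5·4 = 144
‖A‖ = √228 = 15.0997, ‖B‖ = √159 = 12.6095
cos = 144/(√228·√159) = 144/√36252 = 0.7563

0.7563


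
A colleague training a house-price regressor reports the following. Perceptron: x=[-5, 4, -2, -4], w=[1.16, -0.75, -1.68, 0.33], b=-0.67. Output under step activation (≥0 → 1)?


z = (-5)·(1.16) + (4)·(-0.75) + (-2)·(-1.68) + (-4)·(0.33) - 0.67
  = -7.43
step(z) = 0 (z<0)

0


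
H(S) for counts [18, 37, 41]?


Probabilities: [18/96, 37/96, 41/96] ≈ [0.1875, 0.3854, 0.4271]
H = -((18/96)·log₂(18/96) + (37/96)·log₂(37/96) + (41/96)·log₂(41/96))
  = 1.5072 bits

1.5072 bits


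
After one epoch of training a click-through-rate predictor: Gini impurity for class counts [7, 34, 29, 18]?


Probabilities: [7/88, 34/88, 29/88, 18/88] ≈ [0.0795, 0.3864, 0.3295, 0.2045]
Σpᵢ² = (49 + 1156 + 841 + 324)/88² = 2370/7744
Gini = 1 - Σpᵢ² = 1 - 2370/7744 = 0.694

0.694


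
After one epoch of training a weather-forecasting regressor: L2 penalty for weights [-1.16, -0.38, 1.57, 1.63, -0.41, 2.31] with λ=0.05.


‖w‖₂² = (-1.16)² + (-0.38)² + (1.57)² + (1.63)² + (-0.41)² + (2.31)²
     = 1.3456 + 0.1444 + 2.4649 + 2.6569 + 0.1681 + 5.3361
     = 12.116
λ·‖w‖₂² = 0.05·12.116 = 0.6058

0.6058


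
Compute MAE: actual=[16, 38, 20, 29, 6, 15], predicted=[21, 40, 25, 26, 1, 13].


Absolute errors: |16-21|=5, |38-40|=2, |20-25|=5, |29-26|=3, |6-1|=5, |15-13|=2
Sum = 22
MAE = 22/6 = 11/3

11/3


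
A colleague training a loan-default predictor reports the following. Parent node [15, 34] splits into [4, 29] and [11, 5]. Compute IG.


Parent = [15, 34], H_parent = 0.8886
H_left = 0.5328 (n=33), H_right = 0.896 (n=16)
H_children = (33/49)·0.5328 + (16/49)·0.896 = 0.6514
IG = 0.8886 - 0.6514 = 0.2372

0.2372


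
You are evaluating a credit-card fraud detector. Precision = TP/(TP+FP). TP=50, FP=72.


Precision = TP/(TP+FP)
= 50/(50+72)
= 50/122 = 40.98%

40.98%


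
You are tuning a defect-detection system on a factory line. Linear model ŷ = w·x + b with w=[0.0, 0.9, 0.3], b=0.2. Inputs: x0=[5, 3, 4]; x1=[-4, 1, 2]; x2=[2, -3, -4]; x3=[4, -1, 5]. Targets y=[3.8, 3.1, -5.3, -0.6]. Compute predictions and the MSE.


ŷ0 = (0.0)·(5) + (0.9)·(3) + (0.3)·(4) + 0.2 = 4.1
ŷ1 = (0.0)·(-4) + (0.9)·(1) + (0.3)·(2) + 0.2 = 1.7
ŷ2 = (0.0)·(2) + (0.9)·(-3) + (0.3)·(-4) + 0.2 = -3.7
ŷ3 = (0.0)·(4) + (0.9)·(-1) + (0.3)·(5) + 0.2 = 0.8
errors² = [0.09, 1.96, 2.56, 1.96]
MSE = 6.5700/4 = 1.6425

1.6425


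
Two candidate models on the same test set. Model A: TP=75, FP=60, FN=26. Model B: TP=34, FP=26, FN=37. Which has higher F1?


Model A: P=75/135=0.5556, R=75/101=0.7426, F1=2PR/(P+R)=2TP/(2TP+FP+FN)=150/236=0.6356
Model B: P=34/60=0.5667, R=34/71=0.4789, F1=2PR/(P+R)=2TP/(2TP+FP+FN)=68/131=0.5191
0.6356 > 0.5191 → Model A

Model A


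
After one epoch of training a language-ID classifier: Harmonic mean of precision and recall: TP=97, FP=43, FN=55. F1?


Precision = 97/140 = 0.6929
Recall = 97/152 = 0.6382
F1 = 2·P·R/(P+R) = 2·TP/(2·TP+FP+FN) = 194/(194+43+55) = 194/292 = 0.6644

0.6644


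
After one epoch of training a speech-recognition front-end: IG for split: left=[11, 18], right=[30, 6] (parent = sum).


Parent = [41, 24], H_parent = 0.9501
H_left = 0.9576 (n=29), H_right = 0.65 (n=36)
H_children = (29/65)·0.9576 + (36/65)·0.65 = 0.7872
IG = 0.9501 - 0.7872 = 0.1629

0.1629


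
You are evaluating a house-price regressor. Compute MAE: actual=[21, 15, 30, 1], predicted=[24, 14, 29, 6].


Absolute errors: |21-24|=3, |15-14|=1, |30-29|=1, |1-6|=5
Sum = 10
MAE = 10/4 = 5/2

5/2


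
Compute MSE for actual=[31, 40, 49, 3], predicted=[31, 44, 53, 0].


Squared errors: (31-31)²=0, (40-44)²=16, (49-53)²=16, (3-0)²=9
Sum = 41
MSE = 41/4 = 41/4

41/4


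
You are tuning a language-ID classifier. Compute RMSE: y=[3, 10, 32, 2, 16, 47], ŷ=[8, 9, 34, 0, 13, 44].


MSE = 52/6 = 8.6667
RMSE = √(52/6) = 2.9439

2.9439


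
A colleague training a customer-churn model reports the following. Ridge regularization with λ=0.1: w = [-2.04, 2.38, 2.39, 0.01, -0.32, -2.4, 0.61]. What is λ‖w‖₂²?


‖w‖₂² = (-2.04)² + (2.38)² + (2.39)² + (0.01)² + (-0.32)² + (-2.4)² + (0.61)²
     = 4.1616 + 5.6644 + 5.7121 + 0.0001 + 0.1024 + 5.76 + 0.3721
     = 21.7727
λ·‖w‖₂² = 0.1·21.7727 = 2.17727

2.17727


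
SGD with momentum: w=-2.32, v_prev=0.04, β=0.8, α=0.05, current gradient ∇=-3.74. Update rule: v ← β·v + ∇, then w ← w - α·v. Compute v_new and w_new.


v_new = 0.8·0.04 - 3.74 = 0.032 - 3.74 = -3.708
w_new = -2.32 - 0.05·-3.708 = -2.32 + 0.1854 = -2.1346

v_new=-3.708, w_new=-2.1346


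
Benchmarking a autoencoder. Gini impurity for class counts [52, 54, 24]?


Probabilities: [52/130, 54/130, 24/130] ≈ [0.4, 0.4154, 0.1846]
Σpᵢ² = (2704 + 2916 + 576)/130² = 6196/16900
Gini = 1 - Σpᵢ² = 1 - 6196/16900 = 0.6334

0.6334


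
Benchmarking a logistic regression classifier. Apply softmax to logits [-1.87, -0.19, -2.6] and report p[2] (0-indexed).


Exponentials: e^-1.87=0.1541, e^-0.19=0.827, e^-2.6=0.0743
Sum = 1.0554
Softmax = [0.146, 0.7836, 0.0704]
p[2] = 0.0743/1.0554 = 0.0704

0.0704


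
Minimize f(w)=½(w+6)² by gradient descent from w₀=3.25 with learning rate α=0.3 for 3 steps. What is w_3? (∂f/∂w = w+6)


step 1: grad = 3.25+6 = 9.25; w = 3.25 - 0.3·(9.25) = 0.475
step 2: grad = 0.475+6 = 6.475; w = 0.475 - 0.3·(6.475) = -1.4675
step 3: grad = -1.4675+6 = 4.5325; w = -1.4675 - 0.3·(4.5325) = -2.82725

-2.82725


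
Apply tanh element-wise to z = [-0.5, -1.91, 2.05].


tanh(-0.5) = -0.4621
tanh(-1.91) = -0.9571
tanh(2.05) = 0.9674
result = [-0.4621, -0.9571, 0.9674]

[-0.4621, -0.9571, 0.9674]


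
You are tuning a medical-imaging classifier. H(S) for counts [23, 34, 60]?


Probabilities: [23/117, 34/117, 60/117] ≈ [0.1966, 0.2906, 0.5128]
H = -((23/117)·log₂(23/117) + (34/117)·log₂(34/117) + (60/117)·log₂(60/117))
  = 1.4735 bits

1.4735 bits


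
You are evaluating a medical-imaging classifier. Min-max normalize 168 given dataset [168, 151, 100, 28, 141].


min=28, max=168
(168-28)/(168-28) = 140/140 = 1.0

1.0


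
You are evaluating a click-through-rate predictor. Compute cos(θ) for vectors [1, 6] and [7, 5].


A·B = 1·7 + 6·5 = 37
‖A‖ = √37 = 6.0828, ‖B‖ = √74 = 8.6023
cos = 37/(√37·√74) = 37/√2738 = 0.7071

0.7071


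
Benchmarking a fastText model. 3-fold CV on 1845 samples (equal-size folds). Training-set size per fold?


Fold size = 1845/3 = 615
Training per fold = 1845 - 615 = 1230

1230


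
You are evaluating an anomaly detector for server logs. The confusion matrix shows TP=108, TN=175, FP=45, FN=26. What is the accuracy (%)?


Accuracy = (TP+TN)/(TP+TN+FP+FN)
= (108+175)/(354)
= 283/354 = 79.94%

79.94%


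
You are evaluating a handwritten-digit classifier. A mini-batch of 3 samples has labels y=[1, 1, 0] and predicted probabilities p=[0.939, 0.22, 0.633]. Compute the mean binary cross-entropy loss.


L[0] = -ln(0.939) = 0.0629
L[1] = -ln(0.22) = 1.5141
L[2] = -ln(1-0.633) = -ln(0.367) = 1.0024
mean = (0.0629 + 1.5141 + 1.0024)/3 = 0.8598

0.8598


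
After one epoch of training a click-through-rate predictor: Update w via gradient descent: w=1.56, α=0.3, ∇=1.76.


w_new = w - α·∇
= 1.56 - 0.3·1.76
= 1.56 - 0.528
= 1.032

1.032


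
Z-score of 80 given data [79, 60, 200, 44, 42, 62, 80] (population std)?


μ = 81, σ = 50.5088
z = (80 - 81)/50.5088 = -0.0198

-0.0198


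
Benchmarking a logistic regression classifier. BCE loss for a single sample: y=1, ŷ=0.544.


BCE = -[y·ln(p) + (1-y)·ln(1-p)]
= -1·ln(0.544) - 0
= -ln(0.544) = 0.6088

0.6088


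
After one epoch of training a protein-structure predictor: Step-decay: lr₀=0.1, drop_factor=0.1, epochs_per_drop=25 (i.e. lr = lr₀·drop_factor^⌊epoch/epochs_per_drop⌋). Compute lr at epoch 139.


n_drops = ⌊139/25⌋ = 5
lr = 0.1·0.1^5 = 0.1·0.00001 = 0.000001

0.000001


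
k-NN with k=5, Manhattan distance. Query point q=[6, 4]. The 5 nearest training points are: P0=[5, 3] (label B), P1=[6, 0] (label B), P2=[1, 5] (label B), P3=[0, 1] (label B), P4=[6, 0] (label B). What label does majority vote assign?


d(q,P0) = 2  (label B)
d(q,P1) = 4  (label B)
d(q,P2) = 6  (label B)
d(q,P3) = 9  (label B)
d(q,P4) = 4  (label B)
Votes: A=0, B=5
Majority → B

B


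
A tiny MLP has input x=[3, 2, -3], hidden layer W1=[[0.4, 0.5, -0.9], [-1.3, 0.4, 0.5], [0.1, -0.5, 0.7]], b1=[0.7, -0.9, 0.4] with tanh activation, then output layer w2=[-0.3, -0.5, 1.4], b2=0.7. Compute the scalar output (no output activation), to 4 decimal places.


z1[0] = (0.4)·(3) + (0.5)·(2) + (-0.9)·(-3) + 0.7 = 5.6
z1[1] = (-1.3)·(3) + (0.4)·(2) + (0.5)·(-3) - 0.9 = -5.5
z1[2] = (0.1)·(3) + (-0.5)·(2) + (0.7)·(-3) + 0.4 = -2.4
h = tanh(z1) = [1.0, -1.0, -0.9837]
output = (-0.3)·(1.0) + (-0.5)·(-1.0) + (1.4)·(-0.9837) + 0.7 = -0.4772

-0.4772


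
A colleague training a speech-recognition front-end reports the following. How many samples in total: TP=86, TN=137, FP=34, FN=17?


Total = TP + TN + FP + FN
= 86 + 137 + 34 + 17
= 274
(Predicted positive: 120, predicted negative: 154)

274


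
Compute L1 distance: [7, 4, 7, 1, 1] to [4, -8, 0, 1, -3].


d = |7-4| + |4+ 8| + |7-0| + |1-1| + |1+ 3|
  = 3 + 12 + 7 + 0 + 4
  = 26

26


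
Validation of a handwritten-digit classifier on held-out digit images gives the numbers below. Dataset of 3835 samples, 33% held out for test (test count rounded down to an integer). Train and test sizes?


Test = ⌊3835·33/100⌋ = 1265
Train = 3835 - 1265 = 2570

Train: 2570, Test: 1265


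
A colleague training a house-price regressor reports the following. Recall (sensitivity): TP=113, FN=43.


Recall = TP/(TP+FN)
= 113/(113+43)
= 113/156 = 72.44%

72.44%


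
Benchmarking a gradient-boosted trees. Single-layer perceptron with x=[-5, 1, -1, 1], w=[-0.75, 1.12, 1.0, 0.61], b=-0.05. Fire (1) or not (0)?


z = (-5)·(-0.75) + (1)·(1.12) + (-1)·(1.0) + (1)·(0.61) - 0.05
  = 4.43
step(z) = 1 (z≥0)

1


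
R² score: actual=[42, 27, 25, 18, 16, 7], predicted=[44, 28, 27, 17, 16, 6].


ȳ = 22.5
SS_res = Σ(y-ŷ)² = 11
SS_tot = Σ(y-ȳ)² = 709.5
R² = 1 - SS_res/SS_tot = 1 - 0.0155 = 0.9845

0.9845


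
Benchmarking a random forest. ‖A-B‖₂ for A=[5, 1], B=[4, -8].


d = √((5-4)² + (1+ 8)²)
  = √(1 + 81)
  = √82 = 9.0554

9.0554


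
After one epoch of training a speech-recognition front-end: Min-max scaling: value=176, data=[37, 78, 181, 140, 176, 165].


min=37, max=181
(176-37)/(181-37) = 139/144 = 0.9653

0.9653


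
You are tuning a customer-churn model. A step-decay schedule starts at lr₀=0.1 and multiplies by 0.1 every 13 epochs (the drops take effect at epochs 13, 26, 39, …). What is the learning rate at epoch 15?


n_drops = ⌊15/13⌋ = 1
lr = 0.1·0.1^1 = 0.1·0.1 = 0.01

0.01


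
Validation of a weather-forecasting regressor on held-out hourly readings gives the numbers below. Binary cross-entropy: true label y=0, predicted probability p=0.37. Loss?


BCE = -[y·ln(p) + (1-y)·ln(1-p)]
= -0 - 1·ln(1-0.37)
= -ln(0.63) = 0.462

0.462


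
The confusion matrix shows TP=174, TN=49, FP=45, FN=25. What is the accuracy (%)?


Accuracy = (TP+TN)/(TP+TN+FP+FN)
= (174+49)/(293)
= 223/293 = 76.11%

76.11%


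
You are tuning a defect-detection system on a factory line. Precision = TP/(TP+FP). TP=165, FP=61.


Precision = TP/(TP+FP)
= 165/(165+61)
= 165/226 = 73.01%

73.01%


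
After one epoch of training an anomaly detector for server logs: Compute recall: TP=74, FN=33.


Recall = TP/(TP+FN)
= 74/(74+33)
= 74/107 = 69.16%

69.16%


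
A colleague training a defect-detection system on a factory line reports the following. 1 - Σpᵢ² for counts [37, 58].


Probabilities: [37/95, 58/95] ≈ [0.3895, 0.6105]
Σpᵢ² = (1369 + 3364)/95² = 4733/9025
Gini = 1 - Σpᵢ² = 1 - 4733/9025 = 0.4756

0.4756


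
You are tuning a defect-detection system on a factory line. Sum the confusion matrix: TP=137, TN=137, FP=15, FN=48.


Total = TP + TN + FP + FN
= 137 + 137 + 15 + 48
= 337
(Predicted positive: 152, predicted negative: 185)

337


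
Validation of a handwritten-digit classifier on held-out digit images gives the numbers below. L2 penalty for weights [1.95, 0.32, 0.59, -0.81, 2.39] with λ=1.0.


‖w‖₂² = (1.95)² + (0.32)² + (0.59)² + (-0.81)² + (2.39)²
     = 3.8025 + 0.1024 + 0.3481 + 0.6561 + 5.7121
     = 10.6212
λ·‖w‖₂² = 1.0·10.6212 = 10.6212

10.6212


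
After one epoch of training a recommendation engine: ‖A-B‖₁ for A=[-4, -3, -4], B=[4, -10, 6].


d = |-4-4| + |-3+ 10| + |-4-6|
  = 8 + 7 + 10
  = 25

25


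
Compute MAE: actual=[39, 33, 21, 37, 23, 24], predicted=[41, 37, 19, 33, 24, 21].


Absolute errors: |39-41|=2, |33-37|=4, |21-19|=2, |37-33|=4, |23-24|=1, |24-21|=3
Sum = 16
MAE = 16/6 = 8/3

8/3


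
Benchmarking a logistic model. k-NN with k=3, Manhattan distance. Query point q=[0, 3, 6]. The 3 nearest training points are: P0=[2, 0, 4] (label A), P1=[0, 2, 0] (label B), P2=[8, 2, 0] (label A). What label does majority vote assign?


d(q,P0) = 7  (label A)
d(q,P1) = 7  (label B)
d(q,P2) = 15  (label A)
Votes: A=2, B=1
Majority → A

A


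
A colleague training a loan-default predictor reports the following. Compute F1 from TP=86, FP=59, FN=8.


Precision = 86/145 = 0.5931
Recall = 86/94 = 0.9149
F1 = 2·P·R/(P+R) = 2·TP/(2·TP+FP+FN) = 172/(172+59+8) = 172/239 = 0.7197

0.7197


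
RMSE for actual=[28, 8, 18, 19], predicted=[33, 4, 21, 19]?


MSE = 50/4 = 12.5
RMSE = √(50/4) = 3.5355

3.5355


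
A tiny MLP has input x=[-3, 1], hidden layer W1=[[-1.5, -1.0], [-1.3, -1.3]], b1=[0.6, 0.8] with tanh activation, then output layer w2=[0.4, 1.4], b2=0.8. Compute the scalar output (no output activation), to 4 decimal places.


z1[0] = (-1.5)·(-3) + (-1.0)·(1) + 0.6 = 4.1
z1[1] = (-1.3)·(-3) + (-1.3)·(1) + 0.8 = 3.4
h = tanh(z1) = [0.9995, 0.9978]
output = (0.4)·(0.9995) + (1.4)·(0.9978) + 0.8 = 2.5967

2.5967


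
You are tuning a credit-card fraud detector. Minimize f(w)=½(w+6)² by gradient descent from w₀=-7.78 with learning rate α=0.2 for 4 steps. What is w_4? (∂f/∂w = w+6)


step 1: grad = -7.78+6 = -1.78; w = -7.78 - 0.2·(-1.78) = -7.424
step 2: grad = -7.424+6 = -1.424; w = -7.424 - 0.2·(-1.424) = -7.1392
step 3: grad = -7.1392+6 = -1.1392; w = -7.1392 - 0.2·(-1.1392) = -6.91136
step 4: grad = -6.91136+6 = -0.91136; w = -6.91136 - 0.2·(-0.91136) = -6.729088

-6.729088


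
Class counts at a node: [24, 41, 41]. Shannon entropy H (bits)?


Probabilities: [24/106, 41/106, 41/106] ≈ [0.2264, 0.3868, 0.3868]
H = -((24/106)·log₂(24/106) + (41/106)·log₂(41/106) + (41/106)·log₂(41/106))
  = 1.5453 bits

1.5453 bits


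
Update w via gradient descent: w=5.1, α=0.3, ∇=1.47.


w_new = w - α·∇
= 5.1 - 0.3·1.47
= 5.1 - 0.441
= 4.659

4.659


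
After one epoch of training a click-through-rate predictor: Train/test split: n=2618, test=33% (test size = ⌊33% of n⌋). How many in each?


Test = ⌊2618·33/100⌋ = 863
Train = 2618 - 863 = 1755

Train: 1755, Test: 863


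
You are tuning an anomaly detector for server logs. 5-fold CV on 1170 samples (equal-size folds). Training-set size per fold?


Fold size = 1170/5 = 234
Training per fold = 1170 - 234 = 936

936


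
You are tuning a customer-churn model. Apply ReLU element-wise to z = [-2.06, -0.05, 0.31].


ReLU(-2.06) = max(0, -2.06) = 0.0
ReLU(-0.05) = max(0, -0.05) = 0.0
ReLU(0.31) = max(0, 0.31) = 0.31
result = [0.0, 0.0, 0.31]

[0.0, 0.0, 0.31]


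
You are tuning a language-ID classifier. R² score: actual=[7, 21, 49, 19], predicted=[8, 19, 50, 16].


ȳ = 24
SS_res = Σ(y-ŷ)² = 15
SS_tot = Σ(y-ȳ)² = 948
R² = 1 - SS_res/SS_tot = 1 - 0.0158 = 0.9842

0.9842


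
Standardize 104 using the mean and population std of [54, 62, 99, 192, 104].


μ = 102.2, σ = 49.0241
z = (104 - 102.2)/49.0241 = 0.0367

0.0367


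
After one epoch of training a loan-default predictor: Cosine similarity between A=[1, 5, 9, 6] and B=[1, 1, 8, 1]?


A·B = 1·1 + 5·1 + 9·8 + 6·1 = 84
‖A‖ = √143 = 11.9583, ‖B‖ = √67 = 8.1854
cos = 84/(√143·√67) = 84/√9581 = 0.8582

0.8582


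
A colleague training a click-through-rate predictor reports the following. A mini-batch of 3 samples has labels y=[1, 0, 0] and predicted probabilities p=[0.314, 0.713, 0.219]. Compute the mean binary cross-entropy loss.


L[0] = -ln(0.314) = 1.1584
L[1] = -ln(1-0.713) = -ln(0.287) = 1.2483
L[2] = -ln(1-0.219) = -ln(0.781) = 0.2472
mean = (1.1584 + 1.2483 + 0.2472)/3 = 0.8846

0.8846


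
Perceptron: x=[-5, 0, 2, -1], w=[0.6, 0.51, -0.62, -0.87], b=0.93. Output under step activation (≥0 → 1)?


z = (-5)·(0.6) + (0)·(0.51) + (2)·(-0.62) + (-1)·(-0.87) + 0.93
  = -2.44
step(z) = 0 (z<0)

0


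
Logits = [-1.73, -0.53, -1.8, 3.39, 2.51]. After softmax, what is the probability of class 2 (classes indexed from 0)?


Exponentials: e^-1.73=0.1773, e^-0.53=0.5886, e^-1.8=0.1653, e^3.39=29.666, e^2.51=12.3049
Sum = 42.9021
Softmax = [0.0041, 0.0137, 0.0039, 0.6915, 0.2868]
p[2] = 0.1653/42.9021 = 0.0039

0.0039


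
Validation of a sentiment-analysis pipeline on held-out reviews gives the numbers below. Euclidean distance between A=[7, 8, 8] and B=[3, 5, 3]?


d = √((7-3)² + (8-5)² + (8-3)²)
  = √(16 + 9 + 25)
  = √50 = 7.0711

7.0711


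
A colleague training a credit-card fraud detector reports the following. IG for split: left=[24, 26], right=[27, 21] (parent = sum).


Parent = [51, 47], H_parent = 0.9988
H_left = 0.9988 (n=50), H_right = 0.9887 (n=48)
H_children = (50/98)·0.9988 + (48/98)·0.9887 = 0.9939
IG = 0.9988 - 0.9939 = 0.0049

0.0049


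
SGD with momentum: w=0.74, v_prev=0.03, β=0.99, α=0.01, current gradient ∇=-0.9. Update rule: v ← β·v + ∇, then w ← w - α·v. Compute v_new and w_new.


v_new = 0.99·0.03 - 0.9 = 0.0297 - 0.9 = -0.8703
w_new = 0.74 - 0.01·-0.8703 = 0.74 + 0.008703 = 0.748703

v_new=-0.8703, w_new=0.748703


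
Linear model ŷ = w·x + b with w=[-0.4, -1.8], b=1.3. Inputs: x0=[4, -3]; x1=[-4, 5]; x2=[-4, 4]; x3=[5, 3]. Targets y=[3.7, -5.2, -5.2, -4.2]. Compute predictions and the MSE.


ŷ0 = (-0.4)·(4) + (-1.8)·(-3) + 1.3 = 5.1
ŷ1 = (-0.4)·(-4) + (-1.8)·(5) + 1.3 = -6.1
ŷ2 = (-0.4)·(-4) + (-1.8)·(4) + 1.3 = -4.3
ŷ3 = (-0.4)·(5) + (-1.8)·(3) + 1.3 = -6.1
errors² = [1.96, 0.81, 0.81, 3.61]
MSE = 7.1900/4 = 1.7975

1.7975


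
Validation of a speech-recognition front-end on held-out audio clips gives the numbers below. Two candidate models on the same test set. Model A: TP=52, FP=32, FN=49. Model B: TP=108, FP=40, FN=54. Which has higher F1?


Model A: P=52/84=0.619, R=52/101=0.5149, F1=2PR/(P+R)=2TP/(2TP+FP+FN)=104/185=0.5622
Model B: P=108/148=0.7297, R=108/162=0.6667, F1=2PR/(P+R)=2TP/(2TP+FP+FN)=216/310=0.6968
0.5622 < 0.6968 → Model B

Model B


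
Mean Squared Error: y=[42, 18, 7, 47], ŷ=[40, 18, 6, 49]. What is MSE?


Squared errors: (42-40)²=4, (18-18)²=0, (7-6)²=1, (47-49)²=4
Sum = 9
MSE = 9/4 = 9/4

9/4


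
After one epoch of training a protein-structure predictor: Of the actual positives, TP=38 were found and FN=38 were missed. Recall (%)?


Recall = TP/(TP+FN)
= 38/(38+38)
= 38/76 = 50.0%

50.0%


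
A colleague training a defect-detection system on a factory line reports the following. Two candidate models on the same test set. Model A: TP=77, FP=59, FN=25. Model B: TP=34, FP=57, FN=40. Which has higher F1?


Model A: P=77/136=0.5662, R=77/102=0.7549, F1=2PR/(P+R)=2TP/(2TP+FP+FN)=154/238=0.6471
Model B: P=34/91=0.3736, R=34/74=0.4595, F1=2PR/(P+R)=2TP/(2TP+FP+FN)=68/165=0.4121
0.6471 > 0.4121 → Model A

Model A


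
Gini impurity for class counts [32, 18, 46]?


Probabilities: [32/96, 18/96, 46/96] ≈ [0.3333, 0.1875, 0.4792]
Σpᵢ² = (1024 + 324 + 2116)/96² = 3464/9216
Gini = 1 - Σpᵢ² = 1 - 3464/9216 = 0.6241

0.6241


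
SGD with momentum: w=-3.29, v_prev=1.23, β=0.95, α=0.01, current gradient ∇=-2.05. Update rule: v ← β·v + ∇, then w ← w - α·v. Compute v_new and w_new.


v_new = 0.95·1.23 - 2.05 = 1.1685 - 2.05 = -0.8815
w_new = -3.29 - 0.01·-0.8815 = -3.29 + 0.008815 = -3.281185

v_new=-0.8815, w_new=-3.281185


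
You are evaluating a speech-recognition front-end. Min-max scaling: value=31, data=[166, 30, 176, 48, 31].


min=30, max=176
(31-30)/(176-30) = 1/146 = 0.0068

0.0068


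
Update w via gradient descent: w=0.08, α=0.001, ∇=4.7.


w_new = w - α·∇
= 0.08 - 0.001·4.7
= 0.08 - 0.0047
= 0.0753

0.0753


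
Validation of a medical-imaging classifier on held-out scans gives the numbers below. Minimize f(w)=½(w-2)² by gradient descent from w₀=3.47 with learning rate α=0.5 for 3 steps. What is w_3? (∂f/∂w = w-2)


step 1: grad = 3.47-2 = 1.47; w = 3.47 - 0.5·(1.47) = 2.735
step 2: grad = 2.735-2 = 0.735; w = 2.735 - 0.5·(0.735) = 2.3675
step 3: grad = 2.3675-2 = 0.3675; w = 2.3675 - 0.5·(0.3675) = 2.18375

2.18375


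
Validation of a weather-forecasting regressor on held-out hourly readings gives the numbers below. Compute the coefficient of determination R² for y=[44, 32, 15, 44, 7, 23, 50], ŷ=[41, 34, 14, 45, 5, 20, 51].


ȳ = 30.7143
SS_res = Σ(y-ŷ)² = 29
SS_tot = Σ(y-ȳ)² = 1595.43
R² = 1 - SS_res/SS_tot = 1 - 0.0182 = 0.9818

0.9818


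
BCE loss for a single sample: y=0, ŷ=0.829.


BCE = -[y·ln(p) + (1-y)·ln(1-p)]
= -0 - 1·ln(1-0.829)
= -ln(0.171) = 1.7661

1.7661


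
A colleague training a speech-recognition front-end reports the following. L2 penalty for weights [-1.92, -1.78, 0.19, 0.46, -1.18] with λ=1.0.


‖w‖₂² = (-1.92)² + (-1.78)² + (0.19)² + (0.46)² + (-1.18)²
     = 3.6864 + 3.1684 + 0.0361 + 0.2116 + 1.3924
     = 8.4949
λ·‖w‖₂² = 1.0·8.4949 = 8.4949

8.4949


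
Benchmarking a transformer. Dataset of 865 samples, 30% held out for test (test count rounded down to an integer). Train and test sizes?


Test = ⌊865·30/100⌋ = 259
Train = 865 - 259 = 606

Train: 606, Test: 259


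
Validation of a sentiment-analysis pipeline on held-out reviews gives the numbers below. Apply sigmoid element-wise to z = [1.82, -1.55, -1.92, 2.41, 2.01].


σ(1.82) = 1/(1+e^-1.82) = 0.8606
σ(-1.55) = 1/(1+e^1.55) = 0.1751
σ(-1.92) = 1/(1+e^1.92) = 0.1279
σ(2.41) = 1/(1+e^-2.41) = 0.9176
σ(2.01) = 1/(1+e^-2.01) = 0.8818
result = [0.8606, 0.1751, 0.1279, 0.9176, 0.8818]

[0.8606, 0.1751, 0.1279, 0.9176, 0.8818]


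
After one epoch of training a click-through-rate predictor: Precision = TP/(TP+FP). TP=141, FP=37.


Precision = TP/(TP+FP)
= 141/(141+37)
= 141/178 = 79.21%

79.21%


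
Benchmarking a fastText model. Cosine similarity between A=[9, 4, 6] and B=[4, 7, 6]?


A·B = 9·4 + 4·7 + 6·6 = 100
‖A‖ = √133 = 11.5326, ‖B‖ = √101 = 10.0499
cos = 100/(√133·√101) = 100/√13433 = 0.8628

0.8628


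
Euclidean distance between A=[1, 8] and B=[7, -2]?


d = √((1-7)² + (8+ 2)²)
  = √(36 + 100)
  = √136 = 11.6619

11.6619


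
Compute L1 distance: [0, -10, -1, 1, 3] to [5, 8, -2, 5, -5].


d = |0-5| + |-10-8| + |-1+ 2| + |1-5| + |3+ 5|
  = 5 + 18 + 1 + 4 + 8
  = 36

36


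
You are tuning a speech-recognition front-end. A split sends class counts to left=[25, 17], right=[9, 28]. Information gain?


Parent = [34, 45], H_parent = 0.986
H_left = 0.9737 (n=42), H_right = 0.8004 (n=37)
H_children = (42/79)·0.9737 + (37/79)·0.8004 = 0.8925
IG = 0.986 - 0.8925 = 0.0935

0.0935


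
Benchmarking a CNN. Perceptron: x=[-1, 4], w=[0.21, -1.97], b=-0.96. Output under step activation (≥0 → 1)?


z = (-1)·(0.21) + (4)·(-1.97) - 0.96
  = -9.05
step(z) = 0 (z<0)

0


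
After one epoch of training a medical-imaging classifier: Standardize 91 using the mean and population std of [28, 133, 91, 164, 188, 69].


μ = 112.1667, σ = 55.1767
z = (91 - 112.1667)/55.1767 = -0.3836

-0.3836


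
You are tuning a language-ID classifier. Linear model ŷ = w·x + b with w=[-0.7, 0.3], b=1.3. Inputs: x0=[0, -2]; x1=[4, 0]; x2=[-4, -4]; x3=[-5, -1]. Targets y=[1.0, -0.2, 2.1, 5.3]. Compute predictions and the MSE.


ŷ0 = (-0.7)·(0) + (0.3)·(-2) + 1.3 = 0.7
ŷ1 = (-0.7)·(4) + (0.3)·(0) + 1.3 = -1.5
ŷ2 = (-0.7)·(-4) + (0.3)·(-4) + 1.3 = 2.9
ŷ3 = (-0.7)·(-5) + (0.3)·(-1) + 1.3 = 4.5
errors² = [0.09, 1.69, 0.64, 0.64]
MSE = 3.0600/4 = 0.765

0.765


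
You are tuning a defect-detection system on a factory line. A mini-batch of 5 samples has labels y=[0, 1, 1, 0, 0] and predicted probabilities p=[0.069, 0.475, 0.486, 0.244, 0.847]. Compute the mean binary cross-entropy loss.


L[0] = -ln(1-0.069) = -ln(0.931) = 0.0715
L[1] = -ln(0.475) = 0.7444
L[2] = -ln(0.486) = 0.7215
L[3] = -ln(1-0.244) = -ln(0.756) = 0.2797
L[4] = -ln(1-0.847) = -ln(0.153) = 1.8773
mean = (0.0715 + 0.7444 + 0.7215 + 0.2797 + 1.8773)/5 = 0.7389

0.7389


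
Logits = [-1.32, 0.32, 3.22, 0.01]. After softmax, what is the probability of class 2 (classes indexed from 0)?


Exponentials: e^-1.32=0.2671, e^0.32=1.3771, e^3.22=25.0281, e^0.01=1.0101
Sum = 27.6824
Softmax = [0.0096, 0.0497, 0.9041, 0.0365]
p[2] = 25.0281/27.6824 = 0.9041

0.9041


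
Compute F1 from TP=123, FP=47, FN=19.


Precision = 123/170 = 0.7235
Recall = 123/142 = 0.8662
F1 = 2·P·R/(P+R) = 2·TP/(2·TP+FP+FN) = 246/(246+47+19) = 246/312 = 0.7885

0.7885


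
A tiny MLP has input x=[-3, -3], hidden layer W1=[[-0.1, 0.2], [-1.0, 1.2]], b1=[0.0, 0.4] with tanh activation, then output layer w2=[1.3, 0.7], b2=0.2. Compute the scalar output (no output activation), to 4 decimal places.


z1[0] = (-0.1)·(-3) + (0.2)·(-3) + 0.0 = -0.3
z1[1] = (-1.0)·(-3) + (1.2)·(-3) + 0.4 = -0.2
h = tanh(z1) = [-0.2913, -0.1974]
output = (1.3)·(-0.2913) + (0.7)·(-0.1974) + 0.2 = -0.3169

-0.3169


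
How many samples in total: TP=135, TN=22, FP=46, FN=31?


Total = TP + TN + FP + FN
= 135 + 22 + 46 + 31
= 234
(Predicted positive: 181, predicted negative: 53)

234


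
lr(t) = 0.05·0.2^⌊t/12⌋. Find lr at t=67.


n_drops = ⌊67/12⌋ = 5
lr = 0.05·0.2^5 = 0.05·0.00032 = 0.000016

0.000016


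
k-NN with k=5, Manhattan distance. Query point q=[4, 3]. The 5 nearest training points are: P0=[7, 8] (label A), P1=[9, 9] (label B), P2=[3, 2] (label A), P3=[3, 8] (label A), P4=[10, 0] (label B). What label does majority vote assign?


d(q,P0) = 8  (label A)
d(q,P1) = 11  (label B)
d(q,P2) = 2  (label A)
d(q,P3) = 6  (label A)
d(q,P4) = 9  (label B)
Votes: A=3, B=2
Majority → A

A


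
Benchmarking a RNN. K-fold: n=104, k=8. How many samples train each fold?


Fold size = 104/8 = 13
Training per fold = 104 - 13 = 91

91


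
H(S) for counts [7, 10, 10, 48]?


Probabilities: [7/75, 10/75, 10/75, 48/75] ≈ [0.0933, 0.1333, 0.1333, 0.64]
H = -((7/75)·log₂(7/75) + (10/75)·log₂(10/75) + (10/75)·log₂(10/75) + (48/75)·log₂(48/75))
  = 1.5066 bits

1.5066 bits


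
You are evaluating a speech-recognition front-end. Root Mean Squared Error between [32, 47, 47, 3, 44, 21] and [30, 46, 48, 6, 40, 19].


MSE = 35/6 = 5.8333
RMSE = √(35/6) = 2.4152

2.4152


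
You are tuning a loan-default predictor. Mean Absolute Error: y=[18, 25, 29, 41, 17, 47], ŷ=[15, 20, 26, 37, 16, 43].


Absolute errors: |18-15|=3, |25-20|=5, |29-26|=3, |41-37|=4, |17-16|=1, |47-43|=4
Sum = 20
MAE = 20/6 = 10/3

10/3


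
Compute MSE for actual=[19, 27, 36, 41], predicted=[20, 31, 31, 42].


Squared errors: (19-20)²=1, (27-31)²=16, (36-31)²=25, (41-42)²=1
Sum = 43
MSE = 43/4 = 43/4

43/4


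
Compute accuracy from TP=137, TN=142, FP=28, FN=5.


Accuracy = (TP+TN)/(TP+TN+FP+FN)
= (137+142)/(312)
= 279/312 = 89.42%

89.42%


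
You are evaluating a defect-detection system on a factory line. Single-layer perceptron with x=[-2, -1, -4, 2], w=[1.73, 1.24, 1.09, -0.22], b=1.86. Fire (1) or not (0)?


z = (-2)·(1.73) + (-1)·(1.24) + (-4)·(1.09) + (2)·(-0.22) + 1.86
  = -7.64
step(z) = 0 (z<0)

0


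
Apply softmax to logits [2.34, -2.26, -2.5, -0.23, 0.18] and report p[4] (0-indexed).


Exponentials: e^2.34=10.3812, e^-2.26=0.1044, e^-2.5=0.0821, e^-0.23=0.7945, e^0.18=1.1972
Sum = 12.5594
Softmax = [0.8266, 0.0083, 0.0065, 0.0633, 0.0953]
p[4] = 1.1972/12.5594 = 0.0953

0.0953


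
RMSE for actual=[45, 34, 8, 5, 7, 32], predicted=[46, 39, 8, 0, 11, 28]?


MSE = 83/6 = 13.8333
RMSE = √(83/6) = 3.7193

3.7193


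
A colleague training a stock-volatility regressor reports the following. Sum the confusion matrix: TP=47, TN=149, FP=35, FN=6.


Total = TP + TN + FP + FN
= 47 + 149 + 35 + 6
= 237
(Predicted positive: 82, predicted negative: 155)

237


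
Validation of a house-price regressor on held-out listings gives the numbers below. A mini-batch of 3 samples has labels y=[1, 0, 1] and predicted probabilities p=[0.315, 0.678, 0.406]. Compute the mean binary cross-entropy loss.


L[0] = -ln(0.315) = 1.1552
L[1] = -ln(1-0.678) = -ln(0.322) = 1.1332
L[2] = -ln(0.406) = 0.9014
mean = (1.1552 + 1.1332 + 0.9014)/3 = 1.0633

1.0633


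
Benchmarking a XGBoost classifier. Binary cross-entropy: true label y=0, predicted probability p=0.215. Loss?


BCE = -[y·ln(p) + (1-y)·ln(1-p)]
= -0 - 1·ln(1-0.215)
= -ln(0.785) = 0.2421

0.2421


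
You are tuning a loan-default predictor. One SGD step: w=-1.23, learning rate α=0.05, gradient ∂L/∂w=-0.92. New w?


w_new = w - α·∇
= -1.23 - 0.05·-0.92
= -1.23 + 0.046
= -1.184

-1.184


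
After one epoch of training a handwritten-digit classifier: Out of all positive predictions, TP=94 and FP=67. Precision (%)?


Precision = TP/(TP+FP)
= 94/(94+67)
= 94/161 = 58.39%

58.39%


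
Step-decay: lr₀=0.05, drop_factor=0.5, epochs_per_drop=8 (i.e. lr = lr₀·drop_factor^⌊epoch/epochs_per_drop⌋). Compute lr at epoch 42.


n_drops = ⌊42/8⌋ = 5
lr = 0.05·0.5^5 = 0.05·0.03125 = 0.0015625

0.0015625


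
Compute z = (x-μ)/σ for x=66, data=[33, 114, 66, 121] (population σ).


μ = 83.5, σ = 36.0312
z = (66 - 83.5)/36.0312 = -0.4857

-0.4857


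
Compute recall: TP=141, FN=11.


Recall = TP/(TP+FN)
= 141/(141+11)
= 141/152 = 92.76%

92.76%


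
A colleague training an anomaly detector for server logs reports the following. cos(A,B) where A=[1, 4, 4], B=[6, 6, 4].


A·B = 1·6 + 4·6 + 4·4 = 46
‖A‖ = √33 = 5.7446, ‖B‖ = √88 = 9.3808
cos = 46/(√33·√88) = 46/√2904 = 0.8536

0.8536


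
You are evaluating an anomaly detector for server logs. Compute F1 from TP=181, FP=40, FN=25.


Precision = 181/221 = 0.819
Recall = 181/206 = 0.8786
F1 = 2·P·R/(P+R) = 2·TP/(2·TP+FP+FN) = 362/(362+40+25) = 362/427 = 0.8478

0.8478


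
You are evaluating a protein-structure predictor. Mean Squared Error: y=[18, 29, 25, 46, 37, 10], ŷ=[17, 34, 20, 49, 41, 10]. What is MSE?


Squared errors: (18-17)²=1, (29-34)²=25, (25-20)²=25, (46-49)²=9, (37-41)²=16, (10-10)²=0
Sum = 76
MSE = 76/6 = 38/3

38/3


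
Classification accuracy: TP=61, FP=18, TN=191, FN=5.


Accuracy = (TP+TN)/(TP+TN+FP+FN)
= (61+191)/(275)
= 252/275 = 91.64%

91.64%


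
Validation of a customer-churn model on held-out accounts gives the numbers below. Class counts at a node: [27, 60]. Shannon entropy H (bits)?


Probabilities: [27/87, 60/87] ≈ [0.3103, 0.6897]
H = -((27/87)·log₂(27/87) + (60/87)·log₂(60/87))
  = 0.8936 bits

0.8936 bits


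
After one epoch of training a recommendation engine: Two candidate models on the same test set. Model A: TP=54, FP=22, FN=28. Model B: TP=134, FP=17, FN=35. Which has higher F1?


Model A: P=54/76=0.7105, R=54/82=0.6585, F1=2PR/(P+R)=2TP/(2TP+FP+FN)=108/158=0.6835
Model B: P=134/151=0.8874, R=134/169=0.7929, F1=2PR/(P+R)=2TP/(2TP+FP+FN)=268/320=0.8375
0.6835 < 0.8375 → Model B

Model B


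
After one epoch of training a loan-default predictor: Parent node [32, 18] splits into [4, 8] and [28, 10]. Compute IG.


Parent = [32, 18], H_parent = 0.9427
H_left = 0.9183 (n=12), H_right = 0.8315 (n=38)
H_children = (12/50)·0.9183 + (38/50)·0.8315 = 0.8523
IG = 0.9427 - 0.8523 = 0.0904

0.0904
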